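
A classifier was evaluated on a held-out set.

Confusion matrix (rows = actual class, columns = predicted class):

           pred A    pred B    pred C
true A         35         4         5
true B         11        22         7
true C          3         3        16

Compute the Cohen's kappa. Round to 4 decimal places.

Observed agreement pₒ = trace/N = 73/106 = 0.68868
Expected agreement pₑ = Σ (rowᵢ·colᵢ)/N² = (44·49 + 40·29 + 22·28)/106² = 0.34995
κ = (pₒ − pₑ)/(1 − pₑ) = (0.68868 − 0.34995)/(1 − 0.34995) = 0.5211

0.5211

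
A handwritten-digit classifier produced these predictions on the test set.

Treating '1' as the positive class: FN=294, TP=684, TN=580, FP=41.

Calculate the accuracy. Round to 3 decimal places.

Accuracy = (TP+TN)/N = (684+580)/1599 = 0.790

0.790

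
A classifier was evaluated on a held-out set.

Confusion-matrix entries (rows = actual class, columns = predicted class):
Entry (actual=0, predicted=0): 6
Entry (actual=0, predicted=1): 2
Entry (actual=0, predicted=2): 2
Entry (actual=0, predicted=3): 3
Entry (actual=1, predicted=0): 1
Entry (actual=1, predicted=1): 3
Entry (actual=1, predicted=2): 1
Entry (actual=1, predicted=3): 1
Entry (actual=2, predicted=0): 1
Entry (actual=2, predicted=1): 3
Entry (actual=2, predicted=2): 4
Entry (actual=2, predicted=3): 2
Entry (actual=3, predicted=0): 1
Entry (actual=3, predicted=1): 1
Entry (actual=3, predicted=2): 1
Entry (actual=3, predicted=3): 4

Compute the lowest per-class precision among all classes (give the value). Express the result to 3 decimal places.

0.333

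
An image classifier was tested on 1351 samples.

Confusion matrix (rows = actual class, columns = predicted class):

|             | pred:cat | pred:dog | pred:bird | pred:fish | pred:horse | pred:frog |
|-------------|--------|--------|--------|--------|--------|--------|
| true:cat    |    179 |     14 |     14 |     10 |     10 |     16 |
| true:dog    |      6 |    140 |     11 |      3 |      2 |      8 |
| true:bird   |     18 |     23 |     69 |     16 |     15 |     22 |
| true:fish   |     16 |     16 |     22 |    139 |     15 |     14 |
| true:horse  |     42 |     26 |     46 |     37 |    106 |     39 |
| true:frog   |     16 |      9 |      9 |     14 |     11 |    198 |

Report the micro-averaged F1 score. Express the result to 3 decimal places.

Micro-averaging pools counts across classes: ΣTP=831, ΣFP=520, ΣFN=520.
Micro-F1 score = 2·TP/(2·TP+FP+FN) on pooled counts = 0.615 (equals overall accuracy in single-label multiclass).

0.615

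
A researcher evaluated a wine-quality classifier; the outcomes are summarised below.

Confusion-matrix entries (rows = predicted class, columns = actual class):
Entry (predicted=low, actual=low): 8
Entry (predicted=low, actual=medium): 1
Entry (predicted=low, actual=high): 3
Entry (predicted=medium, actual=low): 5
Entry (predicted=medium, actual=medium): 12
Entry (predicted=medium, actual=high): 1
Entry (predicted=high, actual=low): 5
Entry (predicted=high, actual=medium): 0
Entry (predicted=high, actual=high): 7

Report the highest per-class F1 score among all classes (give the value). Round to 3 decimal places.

0.774

Per-class F1 score (2·TP/(2·TP+FP+FN)):
  low: TP=8, FP=1+3=4, FN=5+5=10 → 16/30 = 0.5333
  medium: TP=12, FP=5+1=6, FN=1+0=1 → 24/31 = 0.7742
  high: TP=7, FP=5+0=5, FN=3+1=4 → 14/23 = 0.6087
Highest is class 'medium' with F1 score = 0.774.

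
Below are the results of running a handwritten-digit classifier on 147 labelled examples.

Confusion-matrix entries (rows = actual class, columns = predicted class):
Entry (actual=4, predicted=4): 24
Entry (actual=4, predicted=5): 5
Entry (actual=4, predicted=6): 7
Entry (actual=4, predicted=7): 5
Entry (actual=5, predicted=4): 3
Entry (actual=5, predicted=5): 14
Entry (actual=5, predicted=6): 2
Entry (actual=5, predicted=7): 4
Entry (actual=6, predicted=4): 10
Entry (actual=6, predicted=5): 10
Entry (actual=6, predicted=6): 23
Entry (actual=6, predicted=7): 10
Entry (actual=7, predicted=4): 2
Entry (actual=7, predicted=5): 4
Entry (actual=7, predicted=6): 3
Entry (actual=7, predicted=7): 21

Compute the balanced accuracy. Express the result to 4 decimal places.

Balanced accuracy = mean of per-class recall.
  4: recall = 24/41 = 0.58537
  5: recall = 14/23 = 0.60870
  6: recall = 23/53 = 0.43396
  7: recall = 21/30 = 0.70000
Mean = (0.58537 + 0.60870 + 0.43396 + 0.70000) / 4 = 0.5820

0.5820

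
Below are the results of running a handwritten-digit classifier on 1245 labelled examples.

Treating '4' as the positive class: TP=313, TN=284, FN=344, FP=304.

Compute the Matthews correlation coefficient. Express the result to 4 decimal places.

-0.0405

MCC = (TP·TN − FP·FN) / √((TP+FP)(TP+FN)(TN+FP)(TN+FN))
Numerator = 313·284 − 304·344 = -15684
Denominator = √(617·657·588·628) = √149688178416 = 386895.5653
MCC = -15684 / 386895.5653 = -0.0405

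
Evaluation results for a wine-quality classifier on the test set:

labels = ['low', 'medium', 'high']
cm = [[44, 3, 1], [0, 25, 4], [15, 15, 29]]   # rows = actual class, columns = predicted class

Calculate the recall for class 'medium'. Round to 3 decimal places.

Take TP from the diagonal, FP from the rest of the 'medium' prediction marginal, FN from the rest of the 'medium' actual marginal.
recall = TP/(TP+FN).
medium: TP=25, FN=0+4=4 → 25/29 = 0.8621

0.862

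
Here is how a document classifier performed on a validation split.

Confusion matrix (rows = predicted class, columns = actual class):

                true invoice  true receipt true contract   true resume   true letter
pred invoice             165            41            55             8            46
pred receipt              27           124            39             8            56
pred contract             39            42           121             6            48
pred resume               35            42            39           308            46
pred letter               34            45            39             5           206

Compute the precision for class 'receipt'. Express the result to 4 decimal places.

Take TP from the diagonal, FP from the rest of the 'receipt' prediction marginal, FN from the rest of the 'receipt' actual marginal.
precision = TP/(TP+FP).
receipt: TP=124, FP=27+39+8+56=130 → 124/254 = 0.48819

0.4882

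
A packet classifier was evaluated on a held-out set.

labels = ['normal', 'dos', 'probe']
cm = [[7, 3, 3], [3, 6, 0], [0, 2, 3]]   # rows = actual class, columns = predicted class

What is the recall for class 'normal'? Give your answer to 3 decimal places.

Take TP from the diagonal, FP from the rest of the 'normal' prediction marginal, FN from the rest of the 'normal' actual marginal.
recall = TP/(TP+FN).
normal: TP=7, FN=3+3=6 → 7/13 = 0.5385

0.538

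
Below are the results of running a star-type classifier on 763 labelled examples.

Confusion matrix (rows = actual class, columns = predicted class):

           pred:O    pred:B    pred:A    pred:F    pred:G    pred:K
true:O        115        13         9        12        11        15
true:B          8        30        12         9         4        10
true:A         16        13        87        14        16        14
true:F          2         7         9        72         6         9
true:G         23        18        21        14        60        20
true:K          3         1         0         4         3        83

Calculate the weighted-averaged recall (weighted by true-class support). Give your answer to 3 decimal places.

0.586

Per-class recall (TP/(TP+FN)):
  O: TP=115, FN=13+9+12+11+15=60 → 115/175 = 0.6571
  B: TP=30, FN=8+12+9+4+10=43 → 30/73 = 0.4110
  A: TP=87, FN=16+13+14+16+14=73 → 87/160 = 0.5438
  F: TP=72, FN=2+7+9+6+9=33 → 72/105 = 0.6857
  G: TP=60, FN=23+18+21+14+20=96 → 60/156 = 0.3846
  K: TP=83, FN=3+1+0+4+3=11 → 83/94 = 0.8830
Weighted-recall = Σ (supportᵢ/N)·recallᵢ with N=763: (175/763)·0.6571 + (73/763)·0.4110 + (160/763)·0.5438 + (105/763)·0.6857 + (156/763)·0.3846 + (94/763)·0.8830 = 0.586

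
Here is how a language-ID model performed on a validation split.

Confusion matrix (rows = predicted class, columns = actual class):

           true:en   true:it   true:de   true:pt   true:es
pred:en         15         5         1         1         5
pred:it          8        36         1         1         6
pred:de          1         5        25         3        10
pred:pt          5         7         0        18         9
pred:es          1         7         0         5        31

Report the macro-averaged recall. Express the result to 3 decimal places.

Per-class recall (TP/(TP+FN)):
  en: TP=15, FN=8+1+5+1=15 → 15/30 = 0.5000
  it: TP=36, FN=5+5+7+7=24 → 36/60 = 0.6000
  de: TP=25, FN=1+1+0+0=2 → 25/27 = 0.9259
  pt: TP=18, FN=1+1+3+5=10 → 18/28 = 0.6429
  es: TP=31, FN=5+6+10+9=30 → 31/61 = 0.5082
Macro-recall = mean = (0.5000 + 0.6000 + 0.9259 + 0.6429 + 0.5082) / 5 = 0.635

0.635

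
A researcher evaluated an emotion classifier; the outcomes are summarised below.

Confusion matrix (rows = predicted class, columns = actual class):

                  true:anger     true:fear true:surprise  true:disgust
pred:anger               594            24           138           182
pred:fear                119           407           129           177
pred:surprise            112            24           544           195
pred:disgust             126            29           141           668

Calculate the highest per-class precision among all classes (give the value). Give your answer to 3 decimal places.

Per-class precision (TP/(TP+FP)):
  anger: TP=594, FP=24+138+182=344 → 594/938 = 0.6333
  fear: TP=407, FP=119+129+177=425 → 407/832 = 0.4892
  surprise: TP=544, FP=112+24+195=331 → 544/875 = 0.6217
  disgust: TP=668, FP=126+29+141=296 → 668/964 = 0.6929
Highest is class 'disgust' with precision = 0.693.

0.693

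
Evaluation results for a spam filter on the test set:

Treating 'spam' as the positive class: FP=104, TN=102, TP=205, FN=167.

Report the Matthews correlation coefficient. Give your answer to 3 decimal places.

0.044

MCC = (TP·TN − FP·FN) / √((TP+FP)(TP+FN)(TN+FP)(TN+FN))
Numerator = 205·102 − 104·167 = 3542
Denominator = √(309·372·206·269) = √6369728472 = 79810.5787
MCC = 3542 / 79810.5787 = 0.044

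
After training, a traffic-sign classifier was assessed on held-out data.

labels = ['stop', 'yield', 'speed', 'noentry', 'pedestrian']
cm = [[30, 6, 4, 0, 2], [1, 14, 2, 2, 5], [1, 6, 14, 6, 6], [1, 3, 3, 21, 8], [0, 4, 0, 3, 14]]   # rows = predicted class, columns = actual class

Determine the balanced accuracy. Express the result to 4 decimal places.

Balanced accuracy = mean of per-class recall.
  stop: recall = 30/33 = 0.90909
  yield: recall = 14/33 = 0.42424
  speed: recall = 14/23 = 0.60870
  noentry: recall = 21/32 = 0.65625
  pedestrian: recall = 14/35 = 0.40000
Mean = (0.90909 + 0.42424 + 0.60870 + 0.65625 + 0.40000) / 5 = 0.5997

0.5997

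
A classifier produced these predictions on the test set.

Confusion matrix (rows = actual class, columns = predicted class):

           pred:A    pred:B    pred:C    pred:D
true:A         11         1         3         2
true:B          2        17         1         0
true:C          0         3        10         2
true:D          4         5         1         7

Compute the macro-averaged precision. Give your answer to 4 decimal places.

0.6510

Per-class precision (TP/(TP+FP)):
  A: TP=11, FP=2+0+4=6 → 11/17 = 0.64706
  B: TP=17, FP=1+3+5=9 → 17/26 = 0.65385
  C: TP=10, FP=3+1+1=5 → 10/15 = 0.66667
  D: TP=7, FP=2+0+2=4 → 7/11 = 0.63636
Macro-precision = mean = (0.64706 + 0.65385 + 0.66667 + 0.63636) / 4 = 0.6510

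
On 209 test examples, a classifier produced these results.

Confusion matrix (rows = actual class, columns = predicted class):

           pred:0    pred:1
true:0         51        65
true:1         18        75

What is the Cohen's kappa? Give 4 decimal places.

Observed agreement pₒ = trace/N = 126/209 = 0.60287
Expected agreement pₑ = Σ (rowᵢ·colᵢ)/N² = (116·69 + 93·140)/209² = 0.48131
κ = (pₒ − pₑ)/(1 − pₑ) = (0.60287 − 0.48131)/(1 − 0.48131) = 0.2344

0.2344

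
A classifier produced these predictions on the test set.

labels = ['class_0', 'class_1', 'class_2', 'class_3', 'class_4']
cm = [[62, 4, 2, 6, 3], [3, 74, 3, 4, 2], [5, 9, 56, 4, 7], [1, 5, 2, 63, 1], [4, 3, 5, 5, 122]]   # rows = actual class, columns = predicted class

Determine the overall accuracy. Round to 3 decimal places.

0.829

Accuracy = trace / total = (62+74+56+63+122=377) / 455 = 377/455 = 0.829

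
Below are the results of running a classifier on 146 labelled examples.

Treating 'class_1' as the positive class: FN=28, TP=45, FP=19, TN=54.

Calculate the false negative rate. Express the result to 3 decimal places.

FNR = FN/(FN+TP) = 28/(28+45) = 0.384

0.384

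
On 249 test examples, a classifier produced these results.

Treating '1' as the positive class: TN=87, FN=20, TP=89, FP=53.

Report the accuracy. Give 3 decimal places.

Accuracy = (TP+TN)/N = (89+87)/249 = 0.707

0.707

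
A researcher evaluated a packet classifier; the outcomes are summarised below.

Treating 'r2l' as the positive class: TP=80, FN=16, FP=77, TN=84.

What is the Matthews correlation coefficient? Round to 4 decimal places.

MCC = (TP·TN − FP·FN) / √((TP+FP)(TP+FN)(TN+FP)(TN+FN))
Numerator = 80·84 − 77·16 = 5488
Denominator = √(157·96·161·100) = √242659200 = 15577.5223
MCC = 5488 / 15577.5223 = 0.3523

0.3523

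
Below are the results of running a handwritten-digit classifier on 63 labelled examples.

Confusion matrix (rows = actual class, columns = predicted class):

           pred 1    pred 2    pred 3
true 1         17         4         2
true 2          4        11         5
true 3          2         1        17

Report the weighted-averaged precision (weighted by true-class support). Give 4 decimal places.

0.7130

Per-class precision (TP/(TP+FP)):
  1: TP=17, FP=4+2=6 → 17/23 = 0.73913
  2: TP=11, FP=4+1=5 → 11/16 = 0.68750
  3: TP=17, FP=2+5=7 → 17/24 = 0.70833
Weighted-precision = Σ (supportᵢ/N)·precisionᵢ with N=63: (23/63)·0.73913 + (20/63)·0.68750 + (20/63)·0.70833 = 0.7130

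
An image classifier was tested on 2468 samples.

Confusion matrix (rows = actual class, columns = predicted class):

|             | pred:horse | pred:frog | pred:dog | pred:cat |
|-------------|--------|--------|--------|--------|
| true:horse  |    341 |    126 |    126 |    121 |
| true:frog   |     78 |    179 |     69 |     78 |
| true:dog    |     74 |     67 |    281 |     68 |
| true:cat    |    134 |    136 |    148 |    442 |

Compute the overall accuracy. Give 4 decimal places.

0.5036

Accuracy = trace / total = (341+179+281+442=1243) / 2468 = 1243/2468 = 0.5036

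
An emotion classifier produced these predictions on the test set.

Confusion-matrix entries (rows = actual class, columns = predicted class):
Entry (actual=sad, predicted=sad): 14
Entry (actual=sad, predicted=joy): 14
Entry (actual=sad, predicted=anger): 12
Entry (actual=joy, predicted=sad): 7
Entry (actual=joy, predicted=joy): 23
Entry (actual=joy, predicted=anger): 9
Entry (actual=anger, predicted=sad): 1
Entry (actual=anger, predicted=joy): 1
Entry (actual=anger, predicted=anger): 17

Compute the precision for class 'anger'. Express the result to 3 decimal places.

0.447

Take TP from the diagonal, FP from the rest of the 'anger' prediction marginal, FN from the rest of the 'anger' actual marginal.
precision = TP/(TP+FP).
anger: TP=17, FP=12+9=21 → 17/38 = 0.4474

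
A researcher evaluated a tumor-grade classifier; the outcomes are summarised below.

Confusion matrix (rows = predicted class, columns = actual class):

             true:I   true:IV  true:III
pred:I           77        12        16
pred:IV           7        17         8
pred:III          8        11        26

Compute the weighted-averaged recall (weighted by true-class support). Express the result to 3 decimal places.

Per-class recall (TP/(TP+FN)):
  I: TP=77, FN=7+8=15 → 77/92 = 0.8370
  IV: TP=17, FN=12+11=23 → 17/40 = 0.4250
  III: TP=26, FN=16+8=24 → 26/50 = 0.5200
Weighted-recall = Σ (supportᵢ/N)·recallᵢ with N=182: (92/182)·0.8370 + (40/182)·0.4250 + (50/182)·0.5200 = 0.659

0.659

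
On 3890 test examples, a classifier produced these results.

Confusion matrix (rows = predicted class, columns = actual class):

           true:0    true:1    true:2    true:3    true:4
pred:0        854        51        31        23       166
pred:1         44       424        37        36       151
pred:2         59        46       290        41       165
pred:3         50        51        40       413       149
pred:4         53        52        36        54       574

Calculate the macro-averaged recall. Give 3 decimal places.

0.672

Per-class recall (TP/(TP+FN)):
  0: TP=854, FN=44+59+50+53=206 → 854/1060 = 0.8057
  1: TP=424, FN=51+46+51+52=200 → 424/624 = 0.6795
  2: TP=290, FN=31+37+40+36=144 → 290/434 = 0.6682
  3: TP=413, FN=23+36+41+54=154 → 413/567 = 0.7284
  4: TP=574, FN=166+151+165+149=631 → 574/1205 = 0.4763
Macro-recall = mean = (0.8057 + 0.6795 + 0.6682 + 0.7284 + 0.4763) / 5 = 0.672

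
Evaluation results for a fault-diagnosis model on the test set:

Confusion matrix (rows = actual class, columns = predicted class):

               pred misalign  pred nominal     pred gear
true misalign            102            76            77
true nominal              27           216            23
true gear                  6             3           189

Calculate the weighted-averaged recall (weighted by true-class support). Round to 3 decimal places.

Per-class recall (TP/(TP+FN)):
  misalign: TP=102, FN=76+77=153 → 102/255 = 0.4000
  nominal: TP=216, FN=27+23=50 → 216/266 = 0.8120
  gear: TP=189, FN=6+3=9 → 189/198 = 0.9545
Weighted-recall = Σ (supportᵢ/N)·recallᵢ with N=719: (255/719)·0.4000 + (266/719)·0.8120 + (198/719)·0.9545 = 0.705

0.705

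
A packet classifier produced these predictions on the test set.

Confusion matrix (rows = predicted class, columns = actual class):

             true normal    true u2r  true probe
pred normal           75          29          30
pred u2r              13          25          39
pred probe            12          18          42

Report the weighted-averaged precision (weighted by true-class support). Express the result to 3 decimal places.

Per-class precision (TP/(TP+FP)):
  normal: TP=75, FP=29+30=59 → 75/134 = 0.5597
  u2r: TP=25, FP=13+39=52 → 25/77 = 0.3247
  probe: TP=42, FP=12+18=30 → 42/72 = 0.5833
Weighted-precision = Σ (supportᵢ/N)·precisionᵢ with N=283: (100/283)·0.5597 + (72/283)·0.3247 + (111/283)·0.5833 = 0.509

0.509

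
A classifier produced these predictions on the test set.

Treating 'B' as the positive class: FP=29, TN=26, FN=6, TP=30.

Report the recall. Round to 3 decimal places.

0.833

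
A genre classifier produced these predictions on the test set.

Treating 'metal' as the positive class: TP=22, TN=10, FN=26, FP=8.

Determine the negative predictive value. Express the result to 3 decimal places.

0.278

NPV = TN/(TN+FN) = 10/(10+26) = 0.278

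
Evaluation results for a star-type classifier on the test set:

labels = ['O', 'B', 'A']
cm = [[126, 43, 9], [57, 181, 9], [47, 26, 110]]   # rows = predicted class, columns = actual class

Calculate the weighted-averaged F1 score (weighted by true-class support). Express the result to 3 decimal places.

Per-class F1 score (2·TP/(2·TP+FP+FN)):
  O: TP=126, FP=43+9=52, FN=57+47=104 → 252/408 = 0.6176
  B: TP=181, FP=57+9=66, FN=43+26=69 → 362/497 = 0.7284
  A: TP=110, FP=47+26=73, FN=9+9=18 → 220/311 = 0.7074
Weighted-F1 score = Σ (supportᵢ/N)·F1 scoreᵢ with N=608: (230/608)·0.6176 + (250/608)·0.7284 + (128/608)·0.7074 = 0.682

0.682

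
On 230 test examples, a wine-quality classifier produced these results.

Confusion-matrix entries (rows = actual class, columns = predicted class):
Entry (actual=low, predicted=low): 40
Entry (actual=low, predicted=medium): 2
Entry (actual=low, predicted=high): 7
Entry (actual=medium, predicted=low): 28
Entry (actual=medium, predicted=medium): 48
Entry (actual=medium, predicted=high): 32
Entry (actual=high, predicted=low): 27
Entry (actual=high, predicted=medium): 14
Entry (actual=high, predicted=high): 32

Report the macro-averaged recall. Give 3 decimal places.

Per-class recall (TP/(TP+FN)):
  low: TP=40, FN=2+7=9 → 40/49 = 0.8163
  medium: TP=48, FN=28+32=60 → 48/108 = 0.4444
  high: TP=32, FN=27+14=41 → 32/73 = 0.4384
Macro-recall = mean = (0.8163 + 0.4444 + 0.4384) / 3 = 0.566

0.566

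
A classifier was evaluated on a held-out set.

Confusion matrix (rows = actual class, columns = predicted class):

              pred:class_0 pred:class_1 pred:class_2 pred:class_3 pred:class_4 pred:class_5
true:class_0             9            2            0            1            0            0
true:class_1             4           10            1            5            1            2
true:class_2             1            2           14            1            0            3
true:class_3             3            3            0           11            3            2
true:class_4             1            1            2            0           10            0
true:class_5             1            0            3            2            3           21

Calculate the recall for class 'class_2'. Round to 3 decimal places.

Take TP from the diagonal, FP from the rest of the 'class_2' prediction marginal, FN from the rest of the 'class_2' actual marginal.
recall = TP/(TP+FN).
class_2: TP=14, FN=1+2+1+0+3=7 → 14/21 = 0.6667

0.667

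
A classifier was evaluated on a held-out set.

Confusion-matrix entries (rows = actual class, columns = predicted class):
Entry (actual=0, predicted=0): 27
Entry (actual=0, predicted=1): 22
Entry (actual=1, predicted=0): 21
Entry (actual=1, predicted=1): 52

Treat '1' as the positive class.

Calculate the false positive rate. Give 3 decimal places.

FPR = FP/(FP+TN) = 22/(22+27) = 0.449

0.449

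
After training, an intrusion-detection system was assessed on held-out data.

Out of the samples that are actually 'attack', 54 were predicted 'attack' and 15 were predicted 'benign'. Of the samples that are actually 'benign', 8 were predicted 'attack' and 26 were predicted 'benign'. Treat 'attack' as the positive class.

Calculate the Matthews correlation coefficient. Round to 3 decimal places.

MCC = (TP·TN − FP·FN) / √((TP+FP)(TP+FN)(TN+FP)(TN+FN))
Numerator = 54·26 − 8·15 = 1284
Denominator = √(62·69·34·41) = √5963532 = 2442.0344
MCC = 1284 / 2442.0344 = 0.526

0.526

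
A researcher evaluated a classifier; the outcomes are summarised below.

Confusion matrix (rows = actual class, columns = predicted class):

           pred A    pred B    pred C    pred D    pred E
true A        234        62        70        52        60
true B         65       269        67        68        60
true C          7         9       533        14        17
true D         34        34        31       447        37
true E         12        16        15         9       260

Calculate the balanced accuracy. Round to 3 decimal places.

Balanced accuracy = mean of per-class recall.
  A: recall = 234/478 = 0.4895
  B: recall = 269/529 = 0.5085
  C: recall = 533/580 = 0.9190
  D: recall = 447/583 = 0.7667
  E: recall = 260/312 = 0.8333
Mean = (0.4895 + 0.5085 + 0.9190 + 0.7667 + 0.8333) / 5 = 0.703

0.703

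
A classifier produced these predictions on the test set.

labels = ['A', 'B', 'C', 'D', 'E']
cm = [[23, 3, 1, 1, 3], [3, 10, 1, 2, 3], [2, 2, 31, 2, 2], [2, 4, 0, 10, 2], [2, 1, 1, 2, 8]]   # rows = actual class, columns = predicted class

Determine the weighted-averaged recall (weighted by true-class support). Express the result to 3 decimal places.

Per-class recall (TP/(TP+FN)):
  A: TP=23, FN=3+1+1+3=8 → 23/31 = 0.7419
  B: TP=10, FN=3+1+2+3=9 → 10/19 = 0.5263
  C: TP=31, FN=2+2+2+2=8 → 31/39 = 0.7949
  D: TP=10, FN=2+4+0+2=8 → 10/18 = 0.5556
  E: TP=8, FN=2+1+1+2=6 → 8/14 = 0.5714
Weighted-recall = Σ (supportᵢ/N)·recallᵢ with N=121: (31/121)·0.7419 + (19/121)·0.5263 + (39/121)·0.7949 + (18/121)·0.5556 + (14/121)·0.5714 = 0.678

0.678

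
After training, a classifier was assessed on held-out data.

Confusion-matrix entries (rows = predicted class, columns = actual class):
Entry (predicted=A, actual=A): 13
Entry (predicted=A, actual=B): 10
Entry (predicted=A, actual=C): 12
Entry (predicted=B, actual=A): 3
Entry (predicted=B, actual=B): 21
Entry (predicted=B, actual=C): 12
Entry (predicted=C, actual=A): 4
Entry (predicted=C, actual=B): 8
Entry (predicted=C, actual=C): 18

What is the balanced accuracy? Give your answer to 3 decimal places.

Balanced accuracy = mean of per-class recall.
  A: recall = 13/20 = 0.6500
  B: recall = 21/39 = 0.5385
  C: recall = 18/42 = 0.4286
Mean = (0.6500 + 0.5385 + 0.4286) / 3 = 0.539

0.539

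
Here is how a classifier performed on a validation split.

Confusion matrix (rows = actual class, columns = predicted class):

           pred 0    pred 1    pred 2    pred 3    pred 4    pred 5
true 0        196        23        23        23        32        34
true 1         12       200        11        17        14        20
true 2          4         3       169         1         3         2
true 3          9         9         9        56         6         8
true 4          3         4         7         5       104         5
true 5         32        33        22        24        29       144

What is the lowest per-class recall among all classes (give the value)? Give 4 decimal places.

0.5070

Per-class recall (TP/(TP+FN)):
  0: TP=196, FN=23+23+23+32+34=135 → 196/331 = 0.59215
  1: TP=200, FN=12+11+17+14+20=74 → 200/274 = 0.72993
  2: TP=169, FN=4+3+1+3+2=13 → 169/182 = 0.92857
  3: TP=56, FN=9+9+9+6+8=41 → 56/97 = 0.57732
  4: TP=104, FN=3+4+7+5+5=24 → 104/128 = 0.81250
  5: TP=144, FN=32+33+22+24+29=140 → 144/284 = 0.50704
Lowest is class '5' with recall = 0.5070.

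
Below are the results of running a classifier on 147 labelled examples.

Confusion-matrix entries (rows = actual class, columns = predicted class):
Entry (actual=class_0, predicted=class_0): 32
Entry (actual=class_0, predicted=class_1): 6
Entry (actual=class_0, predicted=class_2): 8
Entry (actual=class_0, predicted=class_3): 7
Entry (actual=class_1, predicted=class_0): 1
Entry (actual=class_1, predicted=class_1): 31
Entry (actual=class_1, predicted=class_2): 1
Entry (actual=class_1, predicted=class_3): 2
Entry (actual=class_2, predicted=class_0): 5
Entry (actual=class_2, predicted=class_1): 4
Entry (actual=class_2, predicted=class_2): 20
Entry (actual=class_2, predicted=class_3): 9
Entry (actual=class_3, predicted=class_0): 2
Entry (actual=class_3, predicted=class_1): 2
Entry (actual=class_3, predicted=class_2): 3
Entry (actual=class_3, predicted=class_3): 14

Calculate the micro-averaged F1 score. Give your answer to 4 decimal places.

0.6599

Micro-averaging pools counts across classes: ΣTP=97, ΣFP=50, ΣFN=50.
Micro-F1 score = 2·TP/(2·TP+FP+FN) on pooled counts = 0.6599 (equals overall accuracy in single-label multiclass).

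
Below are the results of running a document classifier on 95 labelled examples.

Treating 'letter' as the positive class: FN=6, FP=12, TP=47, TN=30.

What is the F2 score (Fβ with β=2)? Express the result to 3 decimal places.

0.867

Fβ = (1+β²)·TP / ((1+β²)·TP + β²·FN + FP), with β²=4
= 5·47 / (5·47 + 4·6 + 12) = 0.867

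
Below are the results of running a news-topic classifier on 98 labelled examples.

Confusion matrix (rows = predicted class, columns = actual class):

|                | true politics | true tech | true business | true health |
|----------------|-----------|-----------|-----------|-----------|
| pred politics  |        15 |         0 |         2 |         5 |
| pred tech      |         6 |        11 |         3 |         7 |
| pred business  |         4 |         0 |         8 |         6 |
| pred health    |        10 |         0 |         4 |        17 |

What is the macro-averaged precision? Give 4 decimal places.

Per-class precision (TP/(TP+FP)):
  politics: TP=15, FP=0+2+5=7 → 15/22 = 0.68182
  tech: TP=11, FP=6+3+7=16 → 11/27 = 0.40741
  business: TP=8, FP=4+0+6=10 → 8/18 = 0.44444
  health: TP=17, FP=10+0+4=14 → 17/31 = 0.54839
Macro-precision = mean = (0.68182 + 0.40741 + 0.44444 + 0.54839) / 4 = 0.5205

0.5205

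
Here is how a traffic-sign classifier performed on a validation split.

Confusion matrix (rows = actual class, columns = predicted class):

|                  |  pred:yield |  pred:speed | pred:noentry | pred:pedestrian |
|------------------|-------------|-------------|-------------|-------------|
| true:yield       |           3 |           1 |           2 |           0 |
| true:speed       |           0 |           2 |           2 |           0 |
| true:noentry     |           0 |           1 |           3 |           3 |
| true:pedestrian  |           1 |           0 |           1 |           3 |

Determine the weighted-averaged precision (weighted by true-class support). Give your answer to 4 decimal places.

0.5284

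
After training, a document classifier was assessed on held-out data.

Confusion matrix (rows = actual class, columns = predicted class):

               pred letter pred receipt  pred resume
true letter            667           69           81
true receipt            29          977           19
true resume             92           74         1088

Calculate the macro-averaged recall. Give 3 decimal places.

Per-class recall (TP/(TP+FN)):
  letter: TP=667, FN=69+81=150 → 667/817 = 0.8164
  receipt: TP=977, FN=29+19=48 → 977/1025 = 0.9532
  resume: TP=1088, FN=92+74=166 → 1088/1254 = 0.8676
Macro-recall = mean = (0.8164 + 0.9532 + 0.8676) / 3 = 0.879

0.879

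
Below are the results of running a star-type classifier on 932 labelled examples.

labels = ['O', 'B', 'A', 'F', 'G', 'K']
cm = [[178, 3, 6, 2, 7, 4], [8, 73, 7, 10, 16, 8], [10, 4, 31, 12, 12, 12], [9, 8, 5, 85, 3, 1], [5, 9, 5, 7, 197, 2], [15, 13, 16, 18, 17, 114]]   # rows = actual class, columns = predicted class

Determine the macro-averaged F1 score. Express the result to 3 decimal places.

Per-class F1 score (2·TP/(2·TP+FP+FN)):
  O: TP=178, FP=8+10+9+5+15=47, FN=3+6+2+7+4=22 → 356/425 = 0.8376
  B: TP=73, FP=3+4+8+9+13=37, FN=8+7+10+16+8=49 → 146/232 = 0.6293
  A: TP=31, FP=6+7+5+5+16=39, FN=10+4+12+12+12=50 → 62/151 = 0.4106
  F: TP=85, FP=2+10+12+7+18=49, FN=9+8+5+3+1=26 → 170/245 = 0.6939
  G: TP=197, FP=7+16+12+3+17=55, FN=5+9+5+7+2=28 → 394/477 = 0.8260
  K: TP=114, FP=4+8+12+1+2=27, FN=15+13+16+18+17=79 → 228/334 = 0.6826
Macro-F1 score = mean = (0.8376 + 0.6293 + 0.4106 + 0.6939 + 0.8260 + 0.6826) / 6 = 0.680

0.680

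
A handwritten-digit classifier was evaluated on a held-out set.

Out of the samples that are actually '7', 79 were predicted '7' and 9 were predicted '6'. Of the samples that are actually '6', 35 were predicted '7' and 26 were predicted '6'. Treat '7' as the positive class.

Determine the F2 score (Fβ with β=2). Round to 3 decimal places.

Fβ = (1+β²)·TP / ((1+β²)·TP + β²·FN + FP), with β²=4
= 5·79 / (5·79 + 4·9 + 35) = 0.848

0.848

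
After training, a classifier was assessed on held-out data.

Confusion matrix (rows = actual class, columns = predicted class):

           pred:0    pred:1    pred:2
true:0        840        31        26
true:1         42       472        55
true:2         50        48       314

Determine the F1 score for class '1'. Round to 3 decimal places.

0.843

Take TP from the diagonal, FP from the rest of the '1' prediction marginal, FN from the rest of the '1' actual marginal.
F1 score = 2·TP/(2·TP+FP+FN).
1: TP=472, FP=31+48=79, FN=42+55=97 → 944/1120 = 0.8429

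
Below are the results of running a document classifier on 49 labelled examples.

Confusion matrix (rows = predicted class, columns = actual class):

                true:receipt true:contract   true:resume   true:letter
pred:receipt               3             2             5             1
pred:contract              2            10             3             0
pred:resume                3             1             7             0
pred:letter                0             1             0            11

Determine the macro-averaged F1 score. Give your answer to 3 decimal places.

0.615

Per-class F1 score (2·TP/(2·TP+FP+FN)):
  receipt: TP=3, FP=2+5+1=8, FN=2+3+0=5 → 6/19 = 0.3158
  contract: TP=10, FP=2+3+0=5, FN=2+1+1=4 → 20/29 = 0.6897
  resume: TP=7, FP=3+1+0=4, FN=5+3+0=8 → 14/26 = 0.5385
  letter: TP=11, FP=0+1+0=1, FN=1+0+0=1 → 22/24 = 0.9167
Macro-F1 score = mean = (0.3158 + 0.6897 + 0.5385 + 0.9167) / 4 = 0.615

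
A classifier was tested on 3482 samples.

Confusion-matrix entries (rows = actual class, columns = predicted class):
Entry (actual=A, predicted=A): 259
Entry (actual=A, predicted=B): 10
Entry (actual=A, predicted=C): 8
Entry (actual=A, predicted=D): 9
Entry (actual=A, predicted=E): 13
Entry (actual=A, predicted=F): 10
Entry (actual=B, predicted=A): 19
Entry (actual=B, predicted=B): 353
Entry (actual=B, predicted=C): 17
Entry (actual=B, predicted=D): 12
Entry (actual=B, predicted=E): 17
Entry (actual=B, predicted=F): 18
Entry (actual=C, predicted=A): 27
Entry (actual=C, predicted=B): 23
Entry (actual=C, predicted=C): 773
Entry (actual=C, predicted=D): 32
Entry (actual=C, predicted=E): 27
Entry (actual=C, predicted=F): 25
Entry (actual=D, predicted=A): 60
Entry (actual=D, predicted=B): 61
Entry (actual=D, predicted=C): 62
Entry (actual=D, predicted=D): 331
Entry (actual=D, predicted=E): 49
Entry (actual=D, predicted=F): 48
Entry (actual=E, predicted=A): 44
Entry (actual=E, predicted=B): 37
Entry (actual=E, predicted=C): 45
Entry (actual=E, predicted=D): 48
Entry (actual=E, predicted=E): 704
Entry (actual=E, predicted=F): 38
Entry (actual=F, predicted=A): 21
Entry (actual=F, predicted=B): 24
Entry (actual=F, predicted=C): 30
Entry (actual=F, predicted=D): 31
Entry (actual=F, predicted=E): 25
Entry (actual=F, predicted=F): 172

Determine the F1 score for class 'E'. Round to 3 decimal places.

One-vs-rest for 'E': TP = diagonal; FP = other classes predicted 'E'; FN = 'E' predicted as other.
F1 score = 2·TP/(2·TP+FP+FN).
E: TP=704, FP=13+17+27+49+25=131, FN=44+37+45+48+38=212 → 1408/1751 = 0.8041

0.804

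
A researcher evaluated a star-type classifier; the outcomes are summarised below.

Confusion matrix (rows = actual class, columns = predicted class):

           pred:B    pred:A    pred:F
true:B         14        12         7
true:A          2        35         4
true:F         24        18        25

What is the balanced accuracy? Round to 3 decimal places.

0.550

Balanced accuracy = mean of per-class recall.
  B: recall = 14/33 = 0.4242
  A: recall = 35/41 = 0.8537
  F: recall = 25/67 = 0.3731
Mean = (0.4242 + 0.8537 + 0.3731) / 3 = 0.550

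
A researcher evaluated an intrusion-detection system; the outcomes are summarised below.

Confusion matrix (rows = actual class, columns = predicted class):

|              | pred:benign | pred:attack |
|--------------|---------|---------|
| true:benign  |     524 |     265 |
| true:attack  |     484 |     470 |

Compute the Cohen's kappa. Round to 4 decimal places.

0.1531

Observed agreement pₒ = trace/N = 994/1743 = 0.57028
Expected agreement pₑ = Σ (rowᵢ·colᵢ)/N² = (789·1008 + 954·735)/1743² = 0.49259
κ = (pₒ − pₑ)/(1 − pₑ) = (0.57028 − 0.49259)/(1 − 0.49259) = 0.1531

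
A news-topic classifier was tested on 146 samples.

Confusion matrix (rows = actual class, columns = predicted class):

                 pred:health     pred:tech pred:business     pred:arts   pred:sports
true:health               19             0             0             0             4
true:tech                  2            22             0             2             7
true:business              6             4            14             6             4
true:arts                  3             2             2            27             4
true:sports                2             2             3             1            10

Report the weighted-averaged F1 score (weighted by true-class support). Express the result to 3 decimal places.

0.632

Per-class F1 score (2·TP/(2·TP+FP+FN)):
  health: TP=19, FP=2+6+3+2=13, FN=0+0+0+4=4 → 38/55 = 0.6909
  tech: TP=22, FP=0+4+2+2=8, FN=2+0+2+7=11 → 44/63 = 0.6984
  business: TP=14, FP=0+0+2+3=5, FN=6+4+6+4=20 → 28/53 = 0.5283
  arts: TP=27, FP=0+2+6+1=9, FN=3+2+2+4=11 → 54/74 = 0.7297
  sports: TP=10, FP=4+7+4+4=19, FN=2+2+3+1=8 → 20/47 = 0.4255
Weighted-F1 score = Σ (supportᵢ/N)·F1 scoreᵢ with N=146: (23/146)·0.6909 + (33/146)·0.6984 + (34/146)·0.5283 + (38/146)·0.7297 + (18/146)·0.4255 = 0.632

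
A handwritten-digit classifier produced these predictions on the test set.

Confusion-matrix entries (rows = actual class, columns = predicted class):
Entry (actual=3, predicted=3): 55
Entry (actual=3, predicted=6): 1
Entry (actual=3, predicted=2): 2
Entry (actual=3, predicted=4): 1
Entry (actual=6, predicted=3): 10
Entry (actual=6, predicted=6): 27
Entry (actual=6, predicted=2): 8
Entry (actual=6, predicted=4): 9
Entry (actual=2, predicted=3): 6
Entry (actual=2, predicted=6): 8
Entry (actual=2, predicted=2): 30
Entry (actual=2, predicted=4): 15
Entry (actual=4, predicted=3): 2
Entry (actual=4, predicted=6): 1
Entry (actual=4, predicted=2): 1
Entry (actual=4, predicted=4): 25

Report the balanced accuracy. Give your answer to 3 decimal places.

Balanced accuracy = mean of per-class recall.
  3: recall = 55/59 = 0.9322
  6: recall = 27/54 = 0.5000
  2: recall = 30/59 = 0.5085
  4: recall = 25/29 = 0.8621
Mean = (0.9322 + 0.5000 + 0.5085 + 0.8621) / 4 = 0.701

0.701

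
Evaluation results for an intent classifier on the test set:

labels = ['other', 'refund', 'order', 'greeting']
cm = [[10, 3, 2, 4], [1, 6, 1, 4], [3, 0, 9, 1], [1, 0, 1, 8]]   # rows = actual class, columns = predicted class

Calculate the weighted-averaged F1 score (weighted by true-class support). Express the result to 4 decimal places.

0.6104

Per-class F1 score (2·TP/(2·TP+FP+FN)):
  other: TP=10, FP=1+3+1=5, FN=3+2+4=9 → 20/34 = 0.58824
  refund: TP=6, FP=3+0+0=3, FN=1+1+4=6 → 12/21 = 0.57143
  order: TP=9, FP=2+1+1=4, FN=3+0+1=4 → 18/26 = 0.69231
  greeting: TP=8, FP=4+4+1=9, FN=1+0+1=2 → 16/27 = 0.59259
Weighted-F1 score = Σ (supportᵢ/N)·F1 scoreᵢ with N=54: (19/54)·0.58824 + (12/54)·0.57143 + (13/54)·0.69231 + (10/54)·0.59259 = 0.6104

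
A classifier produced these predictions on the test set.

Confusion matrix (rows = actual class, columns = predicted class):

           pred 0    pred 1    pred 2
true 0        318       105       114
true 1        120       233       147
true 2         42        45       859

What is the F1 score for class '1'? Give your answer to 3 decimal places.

0.528

One-vs-rest for '1': TP = diagonal; FP = other classes predicted '1'; FN = '1' predicted as other.
F1 score = 2·TP/(2·TP+FP+FN).
1: TP=233, FP=105+45=150, FN=120+147=267 → 466/883 = 0.5277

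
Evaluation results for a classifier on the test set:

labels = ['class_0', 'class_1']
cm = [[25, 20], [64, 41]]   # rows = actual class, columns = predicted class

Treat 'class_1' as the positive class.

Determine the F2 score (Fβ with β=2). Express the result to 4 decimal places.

0.4262

Fβ = (1+β²)·TP / ((1+β²)·TP + β²·FN + FP), with β²=4
= 5·41 / (5·41 + 4·64 + 20) = 0.4262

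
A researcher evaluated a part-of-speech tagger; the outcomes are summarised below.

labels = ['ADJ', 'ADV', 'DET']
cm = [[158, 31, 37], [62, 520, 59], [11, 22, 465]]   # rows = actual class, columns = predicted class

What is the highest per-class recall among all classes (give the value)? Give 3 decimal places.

0.934

Per-class recall (TP/(TP+FN)):
  ADJ: TP=158, FN=31+37=68 → 158/226 = 0.6991
  ADV: TP=520, FN=62+59=121 → 520/641 = 0.8112
  DET: TP=465, FN=11+22=33 → 465/498 = 0.9337
Highest is class 'DET' with recall = 0.934.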